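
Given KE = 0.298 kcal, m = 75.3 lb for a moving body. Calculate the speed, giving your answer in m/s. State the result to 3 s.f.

Rearranging KE = ½mv² for v: v = √(2·KE/m).
KE = 0.298 kcal = 1247 J; m = 75.3 lb = 34.16 kg.
v = 8.545 m/s

8.54 m/s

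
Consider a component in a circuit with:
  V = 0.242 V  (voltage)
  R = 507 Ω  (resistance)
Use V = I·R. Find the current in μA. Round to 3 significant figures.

477 μA

Solving V = I·R for I: I = V/R.
V = 0.242 V; R = 507 Ω.
I = 4.773×10^-4 A
4.773×10^-4 A × (1 μA / 1.000×10^-6 A) = 477.3 μA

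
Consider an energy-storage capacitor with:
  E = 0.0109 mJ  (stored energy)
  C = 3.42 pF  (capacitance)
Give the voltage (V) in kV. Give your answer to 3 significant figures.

2.52 kV

Rearranging E = ½C·V² for V: V = √(2E/C).
E = 0.0109 mJ = 1.090×10^-5 J; C = 3.42 pF = 3.420×10^-12 F.
V = 2525 V  (the unit combination reduces to kg·m²/(A·s³) = V)
2525 V × (1 kV / 1000 V) = 2.525 kV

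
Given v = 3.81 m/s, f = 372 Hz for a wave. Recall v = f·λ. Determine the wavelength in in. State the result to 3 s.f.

0.403 in

Rearranging v = f·λ for λ: λ = v/f.
v = 3.81 m/s; f = 372 Hz.
λ = 0.01024 m
0.01024 m × (1 in / 0.02540 m) = 0.4032 in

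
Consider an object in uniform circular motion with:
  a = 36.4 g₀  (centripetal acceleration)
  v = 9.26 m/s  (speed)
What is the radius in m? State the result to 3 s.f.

0.240 m

Rearranging a = v²/r for r: r = v²/a.
a = 36.4 g₀ = 357.0 m/s²; v = 9.26 m/s.
r = 0.2402 m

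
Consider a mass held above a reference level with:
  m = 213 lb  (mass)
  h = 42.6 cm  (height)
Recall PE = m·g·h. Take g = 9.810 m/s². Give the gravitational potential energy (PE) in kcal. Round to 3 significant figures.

Directly: PE = mgh.
m = 213 lb = 96.62 kg; h = 42.6 cm = 0.4260 m; g = 9.810 m/s².
PE = 403.8 J
403.8 J × (1 kcal / 4184 J) = 0.09650 kcal

0.0965 kcal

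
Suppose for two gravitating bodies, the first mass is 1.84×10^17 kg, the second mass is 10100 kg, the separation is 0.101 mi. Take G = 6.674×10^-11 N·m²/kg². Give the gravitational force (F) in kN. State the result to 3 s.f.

From Newton's law of gravitation: F = Gm₁m₂/r².
m₁ = 1.84×10^17 kg; m₂ = 10100 kg; r = 0.101 mi = 162.5 m; G = 6.674×10^-11 N·m²/kg².
F = 4.694×10^6 N
4.694×10^6 N × (1 kN / 1000 N) = 4694 kN

4690 kN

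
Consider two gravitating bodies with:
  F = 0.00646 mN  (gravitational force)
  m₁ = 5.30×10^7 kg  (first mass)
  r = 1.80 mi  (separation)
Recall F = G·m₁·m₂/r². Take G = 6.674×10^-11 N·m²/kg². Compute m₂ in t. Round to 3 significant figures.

Rearranging: m₂ = F·r²/(G·m₁).
F = 0.00646 mN = 6.460×10^-6 N; m₁ = 5.30×10^7 kg; r = 1.80 mi = 2897 m; G = 6.674×10^-11 N·m²/kg².
m₂ = 15325 kg
15325 kg × (1 t / 1000 kg) = 15.33 t

15.3 t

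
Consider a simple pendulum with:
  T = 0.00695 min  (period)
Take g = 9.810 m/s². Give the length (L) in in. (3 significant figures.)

Rearranging T = 2π√(L/g) for L: L = g·(T/2π)².
T = 0.00695 min = 0.4170 s; g = 9.810 m/s².
L = 0.04321 m
0.04321 m × (1 in / 0.02540 m) = 1.701 in

1.70 in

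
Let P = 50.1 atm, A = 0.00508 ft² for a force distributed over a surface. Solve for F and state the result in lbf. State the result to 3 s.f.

Solving P = F/A for F: F = P·A.
P = 50.1 atm = 5.076×10^6 Pa; A = 0.00508 ft² = 4.719×10^-4 m².
F = 2396 N
2396 N × (1 lbf / 4.448 N) = 538.6 lbf

539 lbf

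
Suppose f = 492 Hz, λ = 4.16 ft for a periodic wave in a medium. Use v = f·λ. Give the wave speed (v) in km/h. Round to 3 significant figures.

v is given directly by: v = fλ.
f = 492 Hz; λ = 4.16 ft = 1.268 m.
v = 623.8 m/s
623.8 m/s × (1 km/h / 0.2778 m/s) = 2246 km/h

2250 km/h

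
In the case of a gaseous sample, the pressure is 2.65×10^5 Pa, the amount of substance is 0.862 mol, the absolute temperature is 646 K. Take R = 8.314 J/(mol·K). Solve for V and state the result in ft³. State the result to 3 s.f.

Rearranging: V = nRT/P.
P = 2.65×10^5 Pa; n = 0.862 mol; T = 646 K; R = 8.314 J/(mol·K).
V = 0.01747 m³
0.01747 m³ × (1 ft³ / 0.02832 m³) = 0.6170 ft³

0.617 ft³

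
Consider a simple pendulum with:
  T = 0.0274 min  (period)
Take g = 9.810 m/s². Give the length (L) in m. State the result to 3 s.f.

Solving T = 2π√(L/g) for L: L = g·(T/2π)².
T = 0.0274 min = 1.644 s; g = 9.810 m/s².
L = 0.6716 m

0.672 m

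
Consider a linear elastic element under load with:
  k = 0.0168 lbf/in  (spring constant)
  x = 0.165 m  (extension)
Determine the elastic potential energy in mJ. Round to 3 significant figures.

40.0 mJ

U is given directly by: U = ½kx².
k = 0.0168 lbf/in = 2.942 N/m; x = 0.165 m.
U = 0.04005 J
0.04005 J × (1 mJ / 0.001000 J) = 40.05 mJ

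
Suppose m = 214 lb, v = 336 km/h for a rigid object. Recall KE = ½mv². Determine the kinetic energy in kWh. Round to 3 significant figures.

KE is given directly by: KE = ½mv².
m = 214 lb = 97.07 kg; v = 336 km/h = 93.33 m/s.
KE = 4.228×10^5 J
4.228×10^5 J × (1 kWh / 3.600×10^6 J) = 0.1174 kWh

0.117 kWh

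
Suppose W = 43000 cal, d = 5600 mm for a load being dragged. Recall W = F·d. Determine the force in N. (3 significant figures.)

32100 N

Solving W = F·d for F: F = W/d.
W = 43000 cal = 1.799×10^5 J; d = 5600 mm = 5.600 m.
F = 32127 N  (the unit combination reduces to kg·m/s² = N)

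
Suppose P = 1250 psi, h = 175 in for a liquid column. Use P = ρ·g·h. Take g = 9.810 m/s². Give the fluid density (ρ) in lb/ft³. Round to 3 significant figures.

Solving P = ρ·g·h for ρ: ρ = P/(g·h).
P = 1250 psi = 8.618×10^6 Pa; h = 175 in = 4.445 m; g = 9.810 m/s².
ρ = 1.976×10^5 kg/m³
1.976×10^5 kg/m³ × (1 lb/ft³ / 16.02 kg/m³) = 12339 lb/ft³

12300 lb/ft³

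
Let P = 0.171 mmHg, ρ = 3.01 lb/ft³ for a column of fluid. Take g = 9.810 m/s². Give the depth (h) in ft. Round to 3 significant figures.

0.158 ft

Rearranging P = ρ·g·h for h: h = P/(ρ·g).
P = 0.171 mmHg = 22.80 Pa; ρ = 3.01 lb/ft³ = 48.22 kg/m³; g = 9.810 m/s².
h = 0.04820 m
0.04820 m × (1 ft / 0.3048 m) = 0.1581 ft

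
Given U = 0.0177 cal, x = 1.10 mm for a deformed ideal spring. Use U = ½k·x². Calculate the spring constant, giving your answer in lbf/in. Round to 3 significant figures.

699 lbf/in

Rearranging: k = 2U/x².
U = 0.0177 cal = 0.07406 J; x = 1.10 mm = 0.001100 m.
k = 1.224×10^5 N/m
1.224×10^5 N/m × (1 lbf/in / 175.1 N/m) = 699.0 lbf/in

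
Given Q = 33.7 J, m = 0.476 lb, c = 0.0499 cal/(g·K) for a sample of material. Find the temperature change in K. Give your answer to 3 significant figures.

Rearranging: ΔT = Q/(m·c).
Q = 33.7 J; m = 0.476 lb = 0.2159 kg; c = 0.0499 cal/(g·K) = 208.8 J/(kg·K).
ΔT = 0.7476 K

0.748 K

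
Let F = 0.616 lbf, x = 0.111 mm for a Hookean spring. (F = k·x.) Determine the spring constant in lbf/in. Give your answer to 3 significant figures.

141 lbf/in

Rearranging: k = F/x.
F = 0.616 lbf = 2.740 N; x = 0.111 mm = 1.110×10^-4 m.
k = 24686 N/m
24686 N/m × (1 lbf/in / 175.1 N/m) = 141.0 lbf/in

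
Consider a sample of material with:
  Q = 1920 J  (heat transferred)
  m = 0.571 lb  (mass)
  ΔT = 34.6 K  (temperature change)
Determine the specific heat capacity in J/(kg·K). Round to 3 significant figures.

214 J/(kg·K)

Rearranging: c = Q/(m·ΔT).
Q = 1920 J; m = 0.571 lb = 0.2590 kg; ΔT = 34.6 K.
c = 214.3 J/(kg·K)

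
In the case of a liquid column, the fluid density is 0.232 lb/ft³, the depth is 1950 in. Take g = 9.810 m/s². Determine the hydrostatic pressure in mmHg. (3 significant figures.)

13.5 mmHg

Directly: P = ρgh.
ρ = 0.232 lb/ft³ = 3.716 kg/m³; h = 1950 in = 49.53 m; g = 9.810 m/s².
P = 1806 Pa
1806 Pa × (1 mmHg / 133.3 Pa) = 13.54 mmHg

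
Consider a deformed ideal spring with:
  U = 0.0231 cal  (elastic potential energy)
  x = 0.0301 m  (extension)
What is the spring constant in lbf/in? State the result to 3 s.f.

1.22 lbf/in

Solving U = ½k·x² for k: k = 2U/x².
U = 0.0231 cal = 0.09665 J; x = 0.0301 m.
k = 213.4 N/m
213.4 N/m × (1 lbf/in / 175.1 N/m) = 1.218 lbf/in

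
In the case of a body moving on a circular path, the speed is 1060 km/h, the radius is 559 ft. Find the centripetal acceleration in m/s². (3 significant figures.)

a is given directly by: a = v²/r.
v = 1060 km/h = 294.4 m/s; r = 559 ft = 170.4 m.
a = 508.8 m/s²

509 m/s²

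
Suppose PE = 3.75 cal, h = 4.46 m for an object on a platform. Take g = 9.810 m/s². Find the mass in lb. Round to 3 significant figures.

Rearranging PE = m·g·h for m: m = PE/(g·h).
PE = 3.75 cal = 15.69 J; h = 4.46 m; g = 9.810 m/s².
m = 0.3586 kg
0.3586 kg × (1 lb / 0.4536 kg) = 0.7906 lb

0.791 lb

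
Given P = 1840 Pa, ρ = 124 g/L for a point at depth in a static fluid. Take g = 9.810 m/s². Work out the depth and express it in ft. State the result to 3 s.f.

Rearranging: h = P/(ρ·g).
P = 1840 Pa; ρ = 124 g/L = 124.0 kg/m³; g = 9.810 m/s².
h = 1.513 m
1.513 m × (1 ft / 0.3048 m) = 4.963 ft

4.96 ft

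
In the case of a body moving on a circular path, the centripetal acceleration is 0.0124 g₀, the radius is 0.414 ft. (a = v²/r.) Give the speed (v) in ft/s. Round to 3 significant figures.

Solving a = v²/r for v: v = √(a·r).
a = 0.0124 g₀ = 0.1216 m/s²; r = 0.414 ft = 0.1262 m.
v = 0.1239 m/s
0.1239 m/s × (1 ft/s / 0.3048 m/s) = 0.4064 ft/s

0.406 ft/s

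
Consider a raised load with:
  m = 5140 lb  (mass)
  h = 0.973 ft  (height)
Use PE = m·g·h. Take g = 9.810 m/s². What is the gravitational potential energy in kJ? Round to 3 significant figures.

6.78 kJ

PE is given directly by: PE = mgh.
m = 5140 lb = 2331 kg; h = 0.973 ft = 0.2966 m; g = 9.810 m/s².
PE = 6783 J
6783 J × (1 kJ / 1000 J) = 6.783 kJ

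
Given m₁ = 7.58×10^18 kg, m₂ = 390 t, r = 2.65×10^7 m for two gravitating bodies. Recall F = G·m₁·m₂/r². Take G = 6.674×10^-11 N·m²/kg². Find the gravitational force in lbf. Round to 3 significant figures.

F is given directly by: F = Gm₁m₂/r².
m₁ = 7.58×10^18 kg; m₂ = 390 t = 3.900×10^5 kg; r = 2.65×10^7 m; G = 6.674×10^-11 N·m²/kg².
F = 0.2809 N  (the unit combination reduces to kg·m/s² = N)
0.2809 N × (1 lbf / 4.448 N) = 0.06316 lbf

0.0632 lbf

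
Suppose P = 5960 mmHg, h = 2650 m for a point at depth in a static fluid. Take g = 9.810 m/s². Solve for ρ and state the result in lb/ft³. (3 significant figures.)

1.91 lb/ft³

Solving P = ρ·g·h for ρ: ρ = P/(g·h).
P = 5960 mmHg = 7.946×10^5 Pa; h = 2650 m; g = 9.810 m/s².
ρ = 30.57 kg/m³
30.57 kg/m³ × (1 lb/ft³ / 16.02 kg/m³) = 1.908 lb/ft³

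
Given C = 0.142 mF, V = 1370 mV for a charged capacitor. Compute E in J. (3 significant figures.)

1.33×10^-4 J

E is given directly by: E = ½CV².
C = 0.142 mF = 1.420×10^-4 F; V = 1370 mV = 1.370 V.
E = 1.333×10^-4 J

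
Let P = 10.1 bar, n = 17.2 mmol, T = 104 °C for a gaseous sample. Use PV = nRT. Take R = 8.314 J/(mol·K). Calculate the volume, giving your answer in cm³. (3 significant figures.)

Rearranging: V = nRT/P.
P = 10.1 bar = 1.010×10^6 Pa; n = 17.2 mmol = 0.01720 mol; T = 104 °C = 377.1 K; R = 8.314 J/(mol·K).
V = 5.340×10^-5 m³
5.340×10^-5 m³ × (1 cm³ / 1.000×10^-6 m³) = 53.40 cm³

53.4 cm³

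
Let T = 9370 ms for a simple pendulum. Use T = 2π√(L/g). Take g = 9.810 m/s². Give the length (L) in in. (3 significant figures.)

Rearranging: L = g·(T/2π)².
T = 9370 ms = 9.370 s; g = 9.810 m/s².
L = 21.82 m
21.82 m × (1 in / 0.02540 m) = 858.9 in

859 in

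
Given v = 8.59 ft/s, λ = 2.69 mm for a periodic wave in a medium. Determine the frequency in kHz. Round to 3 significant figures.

Rearranging: f = v/λ.
v = 8.59 ft/s = 2.618 m/s; λ = 2.69 mm = 0.002690 m.
f = 973.3 Hz
973.3 Hz × (1 kHz / 1000 Hz) = 0.9733 kHz

0.973 kHz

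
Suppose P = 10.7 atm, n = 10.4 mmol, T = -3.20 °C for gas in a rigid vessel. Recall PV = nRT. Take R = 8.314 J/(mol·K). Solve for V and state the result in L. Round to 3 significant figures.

0.0215 L

From the ideal-gas law: V = nRT/P.
P = 10.7 atm = 1.084×10^6 Pa; n = 10.4 mmol = 0.01040 mol; T = -3.20 °C = 269.9 K; R = 8.314 J/(mol·K).
V = 2.153×10^-5 m³
2.153×10^-5 m³ × (1 L / 0.001000 m³) = 0.02153 L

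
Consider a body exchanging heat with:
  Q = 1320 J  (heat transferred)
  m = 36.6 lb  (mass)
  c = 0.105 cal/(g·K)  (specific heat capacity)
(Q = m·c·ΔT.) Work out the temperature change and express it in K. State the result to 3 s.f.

Rearranging Q = m·c·ΔT for ΔT: ΔT = Q/(m·c).
Q = 1320 J; m = 36.6 lb = 16.60 kg; c = 0.105 cal/(g·K) = 439.3 J/(kg·K).
ΔT = 0.1810 K

0.181 K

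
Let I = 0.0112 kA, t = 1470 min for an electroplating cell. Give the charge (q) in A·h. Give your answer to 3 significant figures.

q is given directly by: q = It.
I = 0.0112 kA = 11.20 A; t = 1470 min = 88200 s.
q = 9.878×10^5 C
9.878×10^5 C × (1 A·h / 3600 C) = 274.4 A·h

274 A·h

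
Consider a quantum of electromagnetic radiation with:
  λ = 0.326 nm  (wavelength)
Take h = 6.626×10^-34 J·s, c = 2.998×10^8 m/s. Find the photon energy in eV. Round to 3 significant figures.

3800 eV

E is given directly by: E = hc/λ.
λ = 0.326 nm = 3.260×10^-10 m; h = 6.626×10^-34 J·s; c = 2.998×10^8 m/s.
E = 6.093×10^-16 J
6.093×10^-16 J × (1 eV / 1.602×10^-19 J) = 3803 eV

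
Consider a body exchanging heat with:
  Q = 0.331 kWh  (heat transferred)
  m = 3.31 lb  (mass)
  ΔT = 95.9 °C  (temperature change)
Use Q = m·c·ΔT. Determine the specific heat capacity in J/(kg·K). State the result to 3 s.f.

8280 J/(kg·K)

Rearranging Q = m·c·ΔT for c: c = Q/(m·ΔT).
Q = 0.331 kWh = 1.192×10^6 J; m = 3.31 lb = 1.501 kg; ΔT = 95.9 °C = 95.90 K.
c = 8276 J/(kg·K)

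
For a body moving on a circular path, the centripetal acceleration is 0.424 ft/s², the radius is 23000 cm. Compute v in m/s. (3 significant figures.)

5.45 m/s

Rearranging: v = √(a·r).
a = 0.424 ft/s² = 0.1292 m/s²; r = 23000 cm = 230.0 m.
v = 5.452 m/s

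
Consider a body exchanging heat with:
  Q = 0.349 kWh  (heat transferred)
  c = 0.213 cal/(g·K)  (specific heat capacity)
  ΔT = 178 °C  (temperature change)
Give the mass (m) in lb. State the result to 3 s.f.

17.5 lb

Rearranging Q = m·c·ΔT for m: m = Q/(c·ΔT).
Q = 0.349 kWh = 1.256×10^6 J; c = 0.213 cal/(g·K) = 891.2 J/(kg·K); ΔT = 178 °C = 178.0 K.
m = 7.920 kg
7.920 kg × (1 lb / 0.4536 kg) = 17.46 lb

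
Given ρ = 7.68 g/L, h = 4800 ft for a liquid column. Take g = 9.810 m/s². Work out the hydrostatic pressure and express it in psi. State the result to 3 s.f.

16.0 psi

Directly: P = ρgh.
ρ = 7.68 g/L = 7.680 kg/m³; h = 4800 ft = 1463 m; g = 9.810 m/s².
P = 1.102×10^5 Pa  (the unit combination reduces to kg/(m·s²) = Pa)
1.102×10^5 Pa × (1 psi / 6895 Pa) = 15.99 psi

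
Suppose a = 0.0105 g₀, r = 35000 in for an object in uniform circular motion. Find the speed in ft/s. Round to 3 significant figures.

Rearranging a = v²/r for v: v = √(a·r).
a = 0.0105 g₀ = 0.1030 m/s²; r = 35000 in = 889.0 m.
v = 9.568 m/s
9.568 m/s × (1 ft/s / 0.3048 m/s) = 31.39 ft/s

31.4 ft/s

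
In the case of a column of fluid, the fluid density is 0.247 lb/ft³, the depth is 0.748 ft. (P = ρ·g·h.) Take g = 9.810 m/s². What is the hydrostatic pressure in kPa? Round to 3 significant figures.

0.00885 kPa

P is given directly by: P = ρgh.
ρ = 0.247 lb/ft³ = 3.957 kg/m³; h = 0.748 ft = 0.2280 m; g = 9.810 m/s².
P = 8.849 Pa  (the unit combination reduces to kg/(m·s²) = Pa)
8.849 Pa × (1 kPa / 1000 Pa) = 0.008849 kPa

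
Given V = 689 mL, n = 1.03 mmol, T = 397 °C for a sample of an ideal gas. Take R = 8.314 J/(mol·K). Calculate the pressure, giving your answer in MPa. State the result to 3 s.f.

0.00833 MPa

Directly: P = nRT/V.
V = 689 mL = 6.890×10^-4 m³; n = 1.03 mmol = 0.001030 mol; T = 397 °C = 670.1 K; R = 8.314 J/(mol·K).
P = 8329 Pa
8329 Pa × (1 MPa / 1.000×10^6 Pa) = 0.008329 MPa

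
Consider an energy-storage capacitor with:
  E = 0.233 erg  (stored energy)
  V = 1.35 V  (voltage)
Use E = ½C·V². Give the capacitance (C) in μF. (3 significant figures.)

0.0256 μF

Rearranging: C = 2E/V².
E = 0.233 erg = 2.330×10^-8 J; V = 1.35 V.
C = 2.557×10^-8 F
2.557×10^-8 F × (1 μF / 1.000×10^-6 F) = 0.02557 μF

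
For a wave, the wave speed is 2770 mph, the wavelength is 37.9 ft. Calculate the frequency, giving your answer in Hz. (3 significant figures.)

Solving v = f·λ for f: f = v/λ.
v = 2770 mph = 1238 m/s; λ = 37.9 ft = 11.55 m.
f = 107.2 Hz

107 Hz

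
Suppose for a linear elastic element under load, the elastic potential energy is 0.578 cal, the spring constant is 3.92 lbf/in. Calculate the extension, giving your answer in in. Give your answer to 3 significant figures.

3.30 in

Solving U = ½k·x² for x: x = √(2U/k).
U = 0.578 cal = 2.418 J; k = 3.92 lbf/in = 686.5 N/m.
x = 0.08394 m
0.08394 m × (1 in / 0.02540 m) = 3.305 in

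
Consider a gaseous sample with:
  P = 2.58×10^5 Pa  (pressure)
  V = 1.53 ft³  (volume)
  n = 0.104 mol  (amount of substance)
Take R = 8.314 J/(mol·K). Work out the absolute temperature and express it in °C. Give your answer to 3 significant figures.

12700 °C

From the ideal-gas law: T = PV/(nR).
P = 2.58×10^5 Pa; V = 1.53 ft³ = 0.04332 m³; n = 0.104 mol; R = 8.314 J/(mol·K).
T = 12927 K
12927 K − 273.15 = 12654 °C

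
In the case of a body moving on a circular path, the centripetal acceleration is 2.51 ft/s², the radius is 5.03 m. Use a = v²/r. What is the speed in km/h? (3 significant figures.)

Solving a = v²/r for v: v = √(a·r).
a = 2.51 ft/s² = 0.7650 m/s²; r = 5.03 m.
v = 1.962 m/s
1.962 m/s × (1 km/h / 0.2778 m/s) = 7.062 km/h

7.06 km/h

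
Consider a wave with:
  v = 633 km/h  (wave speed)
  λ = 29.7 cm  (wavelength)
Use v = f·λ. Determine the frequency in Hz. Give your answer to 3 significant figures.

Rearranging: f = v/λ.
v = 633 km/h = 175.8 m/s; λ = 29.7 cm = 0.2970 m.
f = 592.0 Hz

592 Hz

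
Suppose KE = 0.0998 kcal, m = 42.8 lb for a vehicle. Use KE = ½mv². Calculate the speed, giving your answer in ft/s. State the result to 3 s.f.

21.5 ft/s

Solving KE = ½mv² for v: v = √(2·KE/m).
KE = 0.0998 kcal = 417.6 J; m = 42.8 lb = 19.41 kg.
v = 6.559 m/s
6.559 m/s × (1 ft/s / 0.3048 m/s) = 21.52 ft/s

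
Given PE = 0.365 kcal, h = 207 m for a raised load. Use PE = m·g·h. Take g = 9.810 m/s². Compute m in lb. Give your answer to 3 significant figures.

1.66 lb

Solving PE = m·g·h for m: m = PE/(g·h).
PE = 0.365 kcal = 1527 J; h = 207 m; g = 9.810 m/s².
m = 0.7520 kg
0.7520 kg × (1 lb / 0.4536 kg) = 1.658 lb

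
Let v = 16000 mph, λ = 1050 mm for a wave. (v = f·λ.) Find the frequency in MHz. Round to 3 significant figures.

0.00681 MHz

Rearranging v = f·λ for f: f = v/λ.
v = 16000 mph = 7153 m/s; λ = 1050 mm = 1.050 m.
f = 6812 Hz
6812 Hz × (1 MHz / 1.000×10^6 Hz) = 0.006812 MHz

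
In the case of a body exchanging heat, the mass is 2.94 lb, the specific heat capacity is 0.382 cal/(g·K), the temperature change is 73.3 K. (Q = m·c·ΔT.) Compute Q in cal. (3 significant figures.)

37300 cal

Directly: Q = mcΔT.
m = 2.94 lb = 1.334 kg; c = 0.382 cal/(g·K) = 1598 J/(kg·K); ΔT = 73.3 K.
Q = 1.562×10^5 J
1.562×10^5 J × (1 cal / 4.184 J) = 37341 cal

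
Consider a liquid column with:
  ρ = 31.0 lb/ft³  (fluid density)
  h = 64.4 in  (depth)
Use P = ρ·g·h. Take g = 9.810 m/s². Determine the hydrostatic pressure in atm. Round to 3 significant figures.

0.0786 atm

Directly: P = ρgh.
ρ = 31.0 lb/ft³ = 496.6 kg/m³; h = 64.4 in = 1.636 m; g = 9.810 m/s².
P = 7968 Pa
7968 Pa × (1 atm / 1.013×10^5 Pa) = 0.07864 atm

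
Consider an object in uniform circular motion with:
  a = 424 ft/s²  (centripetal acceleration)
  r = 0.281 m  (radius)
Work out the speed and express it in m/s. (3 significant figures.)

Solving a = v²/r for v: v = √(a·r).
a = 424 ft/s² = 129.2 m/s²; r = 0.281 m.
v = 6.026 m/s

6.03 m/s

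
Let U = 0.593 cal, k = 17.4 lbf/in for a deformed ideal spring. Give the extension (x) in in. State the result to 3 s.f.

1.59 in

Rearranging U = ½k·x² for x: x = √(2U/k).
U = 0.593 cal = 2.481 J; k = 17.4 lbf/in = 3047 N/m.
x = 0.04035 m
0.04035 m × (1 in / 0.02540 m) = 1.589 in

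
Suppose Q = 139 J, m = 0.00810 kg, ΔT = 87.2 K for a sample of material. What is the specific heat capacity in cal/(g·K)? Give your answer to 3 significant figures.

Solving Q = m·c·ΔT for c: c = Q/(m·ΔT).
Q = 139 J; m = 0.00810 kg; ΔT = 87.2 K.
c = 196.8 J/(kg·K)
196.8 J/(kg·K) × (1 cal/(g·K) / 4184 J/(kg·K)) = 0.04704 cal/(g·K)

0.0470 cal/(g·K)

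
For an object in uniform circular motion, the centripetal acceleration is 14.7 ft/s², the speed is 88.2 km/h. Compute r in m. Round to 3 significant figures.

134 m

Rearranging a = v²/r for r: r = v²/a.
a = 14.7 ft/s² = 4.481 m/s²; v = 88.2 km/h = 24.50 m/s.
r = 134.0 m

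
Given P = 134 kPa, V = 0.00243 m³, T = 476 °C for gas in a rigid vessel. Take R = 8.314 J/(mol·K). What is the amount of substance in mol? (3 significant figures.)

0.0523 mol

Rearranging PV = nRT for n: n = PV/(RT).
P = 134 kPa = 1.340×10^5 Pa; V = 0.00243 m³; T = 476 °C = 749.1 K; R = 8.314 J/(mol·K).
n = 0.05228 mol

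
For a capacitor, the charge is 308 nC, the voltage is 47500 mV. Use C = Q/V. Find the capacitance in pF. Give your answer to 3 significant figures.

Directly: C = Q/V.
Q = 308 nC = 3.080×10^-7 C; V = 47500 mV = 47.50 V.
C = 6.484×10^-9 F
6.484×10^-9 F × (1 pF / 1.000×10^-12 F) = 6484 pF

6480 pF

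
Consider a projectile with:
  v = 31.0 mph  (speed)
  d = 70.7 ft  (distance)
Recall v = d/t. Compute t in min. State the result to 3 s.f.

0.0259 min

Rearranging: t = d/v.
v = 31.0 mph = 13.86 m/s; d = 70.7 ft = 21.55 m.
t = 1.555 s
1.555 s × (1 min / 60.00 s) = 0.02592 min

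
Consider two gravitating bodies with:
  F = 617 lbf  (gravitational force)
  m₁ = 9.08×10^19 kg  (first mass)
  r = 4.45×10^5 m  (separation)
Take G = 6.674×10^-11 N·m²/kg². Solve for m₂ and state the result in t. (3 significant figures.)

89.7 t

Rearranging F = G·m₁·m₂/r² for m₂: m₂ = F·r²/(G·m₁).
F = 617 lbf = 2745 N; m₁ = 9.08×10^19 kg; r = 4.45×10^5 m; G = 6.674×10^-11 N·m²/kg².
m₂ = 89685 kg
89685 kg × (1 t / 1000 kg) = 89.68 t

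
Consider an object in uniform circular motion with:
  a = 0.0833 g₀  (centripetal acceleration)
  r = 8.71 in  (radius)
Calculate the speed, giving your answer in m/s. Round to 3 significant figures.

Rearranging: v = √(a·r).
a = 0.0833 g₀ = 0.8169 m/s²; r = 8.71 in = 0.2212 m.
v = 0.4251 m/s

0.425 m/s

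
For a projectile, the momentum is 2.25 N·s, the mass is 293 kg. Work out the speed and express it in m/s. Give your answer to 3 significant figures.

Solving p = m·v for v: v = p/m.
p = 2.25 N·s = 2.250 kg·m/s; m = 293 kg.
v = 0.007679 m/s

0.00768 m/s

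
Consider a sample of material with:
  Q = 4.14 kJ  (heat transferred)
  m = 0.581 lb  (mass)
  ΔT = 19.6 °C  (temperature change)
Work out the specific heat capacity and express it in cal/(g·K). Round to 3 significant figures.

0.192 cal/(g·K)

Rearranging: c = Q/(m·ΔT).
Q = 4.14 kJ = 4140 J; m = 0.581 lb = 0.2635 kg; ΔT = 19.6 °C = 19.60 K.
c = 801.5 J/(kg·K)
801.5 J/(kg·K) × (1 cal/(g·K) / 4184 J/(kg·K)) = 0.1916 cal/(g·K)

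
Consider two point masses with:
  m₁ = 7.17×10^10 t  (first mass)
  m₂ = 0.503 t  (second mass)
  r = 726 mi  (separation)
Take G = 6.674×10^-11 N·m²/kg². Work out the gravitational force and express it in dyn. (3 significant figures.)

0.176 dyn

F is given directly by: F = Gm₁m₂/r².
m₁ = 7.17×10^10 t = 7.170×10^13 kg; m₂ = 0.503 t = 503.0 kg; r = 726 mi = 1.168×10^6 m; G = 6.674×10^-11 N·m²/kg².
F = 1.763×10^-6 N
1.763×10^-6 N × (1 dyn / 1.000×10^-5 N) = 0.1763 dyn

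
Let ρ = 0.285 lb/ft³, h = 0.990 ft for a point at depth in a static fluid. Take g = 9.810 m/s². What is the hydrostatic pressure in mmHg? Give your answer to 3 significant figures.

Directly: P = ρgh.
ρ = 0.285 lb/ft³ = 4.565 kg/m³; h = 0.990 ft = 0.3018 m; g = 9.810 m/s².
P = 13.51 Pa
13.51 Pa × (1 mmHg / 133.3 Pa) = 0.1014 mmHg

0.101 mmHg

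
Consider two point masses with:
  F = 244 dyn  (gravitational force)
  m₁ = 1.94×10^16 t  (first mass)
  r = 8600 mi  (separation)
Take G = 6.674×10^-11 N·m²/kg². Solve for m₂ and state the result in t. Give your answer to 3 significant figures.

0.361 t

From Newton's law of gravitation: m₂ = F·r²/(G·m₁).
F = 244 dyn = 0.002440 N; m₁ = 1.94×10^16 t = 1.940×10^19 kg; r = 8600 mi = 1.384×10^7 m; G = 6.674×10^-11 N·m²/kg².
m₂ = 361.0 kg
361.0 kg × (1 t / 1000 kg) = 0.3610 t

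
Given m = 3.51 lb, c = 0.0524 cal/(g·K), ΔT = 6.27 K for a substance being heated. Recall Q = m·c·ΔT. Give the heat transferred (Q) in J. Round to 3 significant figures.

Directly: Q = mcΔT.
m = 3.51 lb = 1.592 kg; c = 0.0524 cal/(g·K) = 219.2 J/(kg·K); ΔT = 6.27 K.
Q = 2189 J

2190 J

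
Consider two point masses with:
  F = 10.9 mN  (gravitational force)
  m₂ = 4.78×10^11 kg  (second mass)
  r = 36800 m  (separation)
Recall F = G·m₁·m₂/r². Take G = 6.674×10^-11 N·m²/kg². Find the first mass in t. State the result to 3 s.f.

From Newton's law of gravitation: m₁ = F·r²/(G·m₂).
F = 10.9 mN = 0.01090 N; m₂ = 4.78×10^11 kg; r = 36800 m; G = 6.674×10^-11 N·m²/kg².
m₁ = 4.627×10^5 kg
4.627×10^5 kg × (1 t / 1000 kg) = 462.7 t

463 t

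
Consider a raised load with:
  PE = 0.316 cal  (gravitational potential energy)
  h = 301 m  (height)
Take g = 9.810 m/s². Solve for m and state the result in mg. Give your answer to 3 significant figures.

448 mg

Rearranging: m = PE/(g·h).
PE = 0.316 cal = 1.322 J; h = 301 m; g = 9.810 m/s².
m = 4.478×10^-4 kg
4.478×10^-4 kg × (1 mg / 1.000×10^-6 kg) = 447.8 mg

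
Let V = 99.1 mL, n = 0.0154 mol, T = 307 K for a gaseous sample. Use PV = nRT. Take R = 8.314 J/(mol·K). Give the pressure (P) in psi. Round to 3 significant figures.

57.5 psi

P is given directly by: P = nRT/V.
V = 99.1 mL = 9.910×10^-5 m³; n = 0.0154 mol; T = 307 K; R = 8.314 J/(mol·K).
P = 3.966×10^5 Pa
3.966×10^5 Pa × (1 psi / 6895 Pa) = 57.53 psi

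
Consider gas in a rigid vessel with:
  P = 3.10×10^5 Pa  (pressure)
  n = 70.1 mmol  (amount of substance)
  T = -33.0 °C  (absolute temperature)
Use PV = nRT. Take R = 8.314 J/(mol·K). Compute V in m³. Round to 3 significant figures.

4.51×10^-4 m³

Rearranging PV = nRT for V: V = nRT/P.
P = 3.10×10^5 Pa; n = 70.1 mmol = 0.07010 mol; T = -33.0 °C = 240.1 K; R = 8.314 J/(mol·K).
V = 4.515×10^-4 m³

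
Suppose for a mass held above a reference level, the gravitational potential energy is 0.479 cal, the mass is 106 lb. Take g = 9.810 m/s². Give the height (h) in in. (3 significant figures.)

Solving PE = m·g·h for h: h = PE/(m·g).
PE = 0.479 cal = 2.004 J; m = 106 lb = 48.08 kg; g = 9.810 m/s².
h = 0.004249 m
0.004249 m × (1 in / 0.02540 m) = 0.1673 in

0.167 in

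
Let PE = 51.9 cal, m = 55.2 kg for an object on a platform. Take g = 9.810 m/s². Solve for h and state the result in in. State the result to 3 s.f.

15.8 in

Solving PE = m·g·h for h: h = PE/(m·g).
PE = 51.9 cal = 217.1 J; m = 55.2 kg; g = 9.810 m/s².
h = 0.4010 m
0.4010 m × (1 in / 0.02540 m) = 15.79 in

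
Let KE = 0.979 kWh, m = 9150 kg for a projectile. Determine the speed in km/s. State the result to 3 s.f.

Rearranging: v = √(2·KE/m).
KE = 0.979 kWh = 3.524×10^6 J; m = 9150 kg.
v = 27.76 m/s
27.76 m/s × (1 km/s / 1000 m/s) = 0.02776 km/s

0.0278 km/s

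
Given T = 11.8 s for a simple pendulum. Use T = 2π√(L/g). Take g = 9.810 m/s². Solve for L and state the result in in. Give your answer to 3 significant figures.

Solving T = 2π√(L/g) for L: L = g·(T/2π)².
T = 11.8 s; g = 9.810 m/s².
L = 34.60 m
34.60 m × (1 in / 0.02540 m) = 1362 in

1360 in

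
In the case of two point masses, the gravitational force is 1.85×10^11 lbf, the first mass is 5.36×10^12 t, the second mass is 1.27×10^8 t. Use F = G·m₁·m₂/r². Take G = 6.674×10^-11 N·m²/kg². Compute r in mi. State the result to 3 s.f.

0.146 mi

From Newton's law of gravitation: r = √(G·m₁m₂/F).
F = 1.85×10^11 lbf = 8.229×10^11 N; m₁ = 5.36×10^12 t = 5.360×10^15 kg; m₂ = 1.27×10^8 t = 1.270×10^11 kg; G = 6.674×10^-11 N·m²/kg².
r = 235.0 m
235.0 m × (1 mi / 1609 m) = 0.1460 mi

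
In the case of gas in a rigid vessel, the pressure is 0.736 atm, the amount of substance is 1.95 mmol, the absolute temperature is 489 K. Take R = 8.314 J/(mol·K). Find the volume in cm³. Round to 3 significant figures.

106 cm³

From the ideal-gas law: V = nRT/P.
P = 0.736 atm = 74575 Pa; n = 1.95 mmol = 0.001950 mol; T = 489 K; R = 8.314 J/(mol·K).
V = 1.063×10^-4 m³
1.063×10^-4 m³ × (1 cm³ / 1.000×10^-6 m³) = 106.3 cm³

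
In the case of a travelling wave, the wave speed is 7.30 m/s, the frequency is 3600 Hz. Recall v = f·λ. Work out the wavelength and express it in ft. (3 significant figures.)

0.00665 ft

Rearranging: λ = v/f.
v = 7.30 m/s; f = 3600 Hz.
λ = 0.002028 m
0.002028 m × (1 ft / 0.3048 m) = 0.006653 ft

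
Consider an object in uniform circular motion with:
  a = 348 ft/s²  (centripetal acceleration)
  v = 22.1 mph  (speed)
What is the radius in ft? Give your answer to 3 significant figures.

Rearranging: r = v²/a.
a = 348 ft/s² = 106.1 m/s²; v = 22.1 mph = 9.880 m/s.
r = 0.9202 m
0.9202 m × (1 ft / 0.3048 m) = 3.019 ft

3.02 ft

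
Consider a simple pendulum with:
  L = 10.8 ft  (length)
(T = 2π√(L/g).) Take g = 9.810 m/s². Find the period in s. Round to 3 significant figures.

T is given directly by: T = 2π√(L/g).
L = 10.8 ft = 3.292 m; g = 9.810 m/s².
T = 3.640 s

3.64 s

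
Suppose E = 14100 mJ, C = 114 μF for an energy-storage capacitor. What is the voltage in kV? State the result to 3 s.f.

Rearranging: V = √(2E/C).
E = 14100 mJ = 14.10 J; C = 114 μF = 1.140×10^-4 F.
V = 497.4 V
497.4 V × (1 kV / 1000 V) = 0.4974 kV

0.497 kV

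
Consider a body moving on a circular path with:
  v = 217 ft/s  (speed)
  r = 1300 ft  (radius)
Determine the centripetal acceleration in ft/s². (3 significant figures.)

Directly: a = v²/r.
v = 217 ft/s = 66.14 m/s; r = 1300 ft = 396.2 m.
a = 11.04 m/s²
11.04 m/s² × (1 ft/s² / 0.3048 m/s²) = 36.22 ft/s²

36.2 ft/s²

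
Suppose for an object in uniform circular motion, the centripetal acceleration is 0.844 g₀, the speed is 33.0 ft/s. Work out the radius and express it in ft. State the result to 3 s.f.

Rearranging: r = v²/a.
a = 0.844 g₀ = 8.277 m/s²; v = 33.0 ft/s = 10.06 m/s.
r = 12.22 m
12.22 m × (1 ft / 0.3048 m) = 40.10 ft

40.1 ft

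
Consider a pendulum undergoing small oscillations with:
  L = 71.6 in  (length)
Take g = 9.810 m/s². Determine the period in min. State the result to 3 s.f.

T is given directly by: T = 2π√(L/g).
L = 71.6 in = 1.819 m; g = 9.810 m/s².
T = 2.705 s
2.705 s × (1 min / 60.00 s) = 0.04509 min

0.0451 min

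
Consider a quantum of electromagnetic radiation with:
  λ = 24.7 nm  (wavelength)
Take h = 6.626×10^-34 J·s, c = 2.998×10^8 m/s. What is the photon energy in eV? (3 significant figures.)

E is given directly by: E = hc/λ.
λ = 24.7 nm = 2.470×10^-8 m; h = 6.626×10^-34 J·s; c = 2.998×10^8 m/s.
E = 8.042×10^-18 J
8.042×10^-18 J × (1 eV / 1.602×10^-19 J) = 50.20 eV

50.2 eV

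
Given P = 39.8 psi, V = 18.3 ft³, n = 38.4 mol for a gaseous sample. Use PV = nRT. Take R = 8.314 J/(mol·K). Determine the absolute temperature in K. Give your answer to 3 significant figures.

445 K

From the ideal-gas law: T = PV/(nR).
P = 39.8 psi = 2.744×10^5 Pa; V = 18.3 ft³ = 0.5182 m³; n = 38.4 mol; R = 8.314 J/(mol·K).
T = 445.4 K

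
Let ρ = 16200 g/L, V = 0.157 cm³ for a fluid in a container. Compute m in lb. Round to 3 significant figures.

Rearranging ρ = m/V for m: m = ρV.
ρ = 16200 g/L = 16200 kg/m³; V = 0.157 cm³ = 1.570×10^-7 m³.
m = 0.002543 kg
0.002543 kg × (1 lb / 0.4536 kg) = 0.005607 lb

0.00561 lb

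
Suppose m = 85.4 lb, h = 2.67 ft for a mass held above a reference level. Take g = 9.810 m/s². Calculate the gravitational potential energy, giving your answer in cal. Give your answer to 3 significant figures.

73.9 cal

PE is given directly by: PE = mgh.
m = 85.4 lb = 38.74 kg; h = 2.67 ft = 0.8138 m; g = 9.810 m/s².
PE = 309.3 J
309.3 J × (1 cal / 4.184 J) = 73.91 cal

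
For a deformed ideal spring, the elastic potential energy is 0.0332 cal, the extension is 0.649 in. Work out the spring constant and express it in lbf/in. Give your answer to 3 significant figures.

5.84 lbf/in

Rearranging U = ½k·x² for k: k = 2U/x².
U = 0.0332 cal = 0.1389 J; x = 0.649 in = 0.01648 m.
k = 1022 N/m
1022 N/m × (1 lbf/in / 175.1 N/m) = 5.838 lbf/in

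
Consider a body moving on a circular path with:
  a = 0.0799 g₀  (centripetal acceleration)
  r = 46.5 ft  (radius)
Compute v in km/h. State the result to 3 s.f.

12.0 km/h

Rearranging a = v²/r for v: v = √(a·r).
a = 0.0799 g₀ = 0.7836 m/s²; r = 46.5 ft = 14.17 m.
v = 3.332 m/s
3.332 m/s × (1 km/h / 0.2778 m/s) = 12.00 km/h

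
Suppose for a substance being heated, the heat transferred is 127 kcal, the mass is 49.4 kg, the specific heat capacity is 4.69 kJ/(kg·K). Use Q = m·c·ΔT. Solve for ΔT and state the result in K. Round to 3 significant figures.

Rearranging Q = m·c·ΔT for ΔT: ΔT = Q/(m·c).
Q = 127 kcal = 5.314×10^5 J; m = 49.4 kg; c = 4.69 kJ/(kg·K) = 4690 J/(kg·K).
ΔT = 2.293 K

2.29 K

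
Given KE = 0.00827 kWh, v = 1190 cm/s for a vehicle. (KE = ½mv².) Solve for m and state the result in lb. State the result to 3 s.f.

Rearranging KE = ½mv² for m: m = 2·KE/v².
KE = 0.00827 kWh = 29772 J; v = 1190 cm/s = 11.90 m/s.
m = 420.5 kg
420.5 kg × (1 lb / 0.4536 kg) = 927.0 lb

927 lb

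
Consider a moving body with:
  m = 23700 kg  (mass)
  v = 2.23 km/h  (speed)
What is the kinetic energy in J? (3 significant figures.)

4550 J

Directly: KE = ½mv².
m = 23700 kg; v = 2.23 km/h = 0.6194 m/s.
KE = 4547 J  (the unit combination reduces to kg·m²/s² = J)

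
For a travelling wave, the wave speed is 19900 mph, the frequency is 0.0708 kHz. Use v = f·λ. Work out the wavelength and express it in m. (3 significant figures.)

Rearranging: λ = v/f.
v = 19900 mph = 8896 m/s; f = 0.0708 kHz = 70.80 Hz.
λ = 125.7 m

126 m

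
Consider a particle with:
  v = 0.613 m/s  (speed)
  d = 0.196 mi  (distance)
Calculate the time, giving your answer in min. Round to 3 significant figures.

8.58 min

Solving v = d/t for t: t = d/v.
v = 0.613 m/s; d = 0.196 mi = 315.4 m.
t = 514.6 s
514.6 s × (1 min / 60.00 s) = 8.576 min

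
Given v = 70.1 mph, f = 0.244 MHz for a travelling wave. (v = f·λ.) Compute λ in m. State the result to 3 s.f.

1.28×10^-4 m

Rearranging: λ = v/f.
v = 70.1 mph = 31.34 m/s; f = 0.244 MHz = 2.440×10^5 Hz.
λ = 1.284×10^-4 m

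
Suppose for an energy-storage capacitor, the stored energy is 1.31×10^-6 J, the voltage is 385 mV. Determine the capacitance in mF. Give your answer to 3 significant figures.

Solving E = ½C·V² for C: C = 2E/V².
E = 1.31×10^-6 J; V = 385 mV = 0.3850 V.
C = 1.768×10^-5 F
1.768×10^-5 F × (1 mF / 0.001000 F) = 0.01768 mF

0.0177 mF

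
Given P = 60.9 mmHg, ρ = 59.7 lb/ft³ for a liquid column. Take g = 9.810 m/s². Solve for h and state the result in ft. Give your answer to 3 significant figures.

Rearranging P = ρ·g·h for h: h = P/(ρ·g).
P = 60.9 mmHg = 8119 Pa; ρ = 59.7 lb/ft³ = 956.3 kg/m³; g = 9.810 m/s².
h = 0.8655 m
0.8655 m × (1 ft / 0.3048 m) = 2.839 ft

2.84 ft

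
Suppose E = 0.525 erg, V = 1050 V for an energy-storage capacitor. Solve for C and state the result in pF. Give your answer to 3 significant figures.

0.0952 pF

Solving E = ½C·V² for C: C = 2E/V².
E = 0.525 erg = 5.250×10^-8 J; V = 1050 V.
C = 9.524×10^-14 F
9.524×10^-14 F × (1 pF / 1.000×10^-12 F) = 0.09524 pF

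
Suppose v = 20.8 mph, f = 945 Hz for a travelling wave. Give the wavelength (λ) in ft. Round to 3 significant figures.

Rearranging: λ = v/f.
v = 20.8 mph = 9.298 m/s; f = 945 Hz.
λ = 0.009840 m
0.009840 m × (1 ft / 0.3048 m) = 0.03228 ft

0.0323 ft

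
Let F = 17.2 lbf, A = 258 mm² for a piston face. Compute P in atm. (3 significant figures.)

Directly: P = F/A.
F = 17.2 lbf = 76.51 N; A = 258 mm² = 2.580×10^-4 m².
P = 2.965×10^5 Pa
2.965×10^5 Pa × (1 atm / 1.013×10^5 Pa) = 2.927 atm

2.93 atm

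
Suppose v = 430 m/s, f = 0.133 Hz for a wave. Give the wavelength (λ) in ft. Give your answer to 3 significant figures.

Solving v = f·λ for λ: λ = v/f.
v = 430 m/s; f = 0.133 Hz.
λ = 3233 m
3233 m × (1 ft / 0.3048 m) = 10607 ft

10600 ft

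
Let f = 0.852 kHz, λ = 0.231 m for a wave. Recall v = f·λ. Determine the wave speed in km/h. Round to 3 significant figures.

709 km/h

v is given directly by: v = fλ.
f = 0.852 kHz = 852.0 Hz; λ = 0.231 m.
v = 196.8 m/s
196.8 m/s × (1 km/h / 0.2778 m/s) = 708.5 km/h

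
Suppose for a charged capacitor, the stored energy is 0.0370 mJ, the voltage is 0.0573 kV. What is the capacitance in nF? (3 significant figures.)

Rearranging E = ½C·V² for C: C = 2E/V².
E = 0.0370 mJ = 3.700×10^-5 J; V = 0.0573 kV = 57.30 V.
C = 2.254×10^-8 F
2.254×10^-8 F × (1 nF / 1.000×10^-9 F) = 22.54 nF

22.5 nF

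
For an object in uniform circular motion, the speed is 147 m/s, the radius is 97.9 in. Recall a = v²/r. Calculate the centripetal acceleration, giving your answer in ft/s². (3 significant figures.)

Directly: a = v²/r.
v = 147 m/s; r = 97.9 in = 2.487 m.
a = 8690 m/s²
8690 m/s² × (1 ft/s² / 0.3048 m/s²) = 28510 ft/s²

28500 ft/s²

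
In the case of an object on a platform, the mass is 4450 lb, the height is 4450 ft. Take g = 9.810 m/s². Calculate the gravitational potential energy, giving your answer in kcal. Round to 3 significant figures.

PE is given directly by: PE = mgh.
m = 4450 lb = 2018 kg; h = 4450 ft = 1356 m; g = 9.810 m/s².
PE = 2.686×10^7 J
2.686×10^7 J × (1 kcal / 4184 J) = 6419 kcal

6420 kcal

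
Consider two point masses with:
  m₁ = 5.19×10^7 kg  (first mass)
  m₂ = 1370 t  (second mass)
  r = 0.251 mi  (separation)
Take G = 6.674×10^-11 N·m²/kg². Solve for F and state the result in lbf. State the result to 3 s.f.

F is given directly by: F = Gm₁m₂/r².
m₁ = 5.19×10^7 kg; m₂ = 1370 t = 1.370×10^6 kg; r = 0.251 mi = 403.9 m; G = 6.674×10^-11 N·m²/kg².
F = 0.02908 N
0.02908 N × (1 lbf / 4.448 N) = 0.006538 lbf

0.00654 lbf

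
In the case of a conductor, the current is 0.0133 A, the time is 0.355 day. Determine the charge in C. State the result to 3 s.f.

408 C

Directly: q = It.
I = 0.0133 A; t = 0.355 day = 30672 s.
q = 407.9 C  (the unit combination reduces to A·s = C)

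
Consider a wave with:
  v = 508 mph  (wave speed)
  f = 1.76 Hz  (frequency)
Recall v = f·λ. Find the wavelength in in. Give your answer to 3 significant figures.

Solving v = f·λ for λ: λ = v/f.
v = 508 mph = 227.1 m/s; f = 1.76 Hz.
λ = 129.0 m
129.0 m × (1 in / 0.02540 m) = 5080 in

5080 in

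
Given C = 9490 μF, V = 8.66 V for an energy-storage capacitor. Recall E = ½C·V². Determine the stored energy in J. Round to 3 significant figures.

0.356 J

E is given directly by: E = ½CV².
C = 9490 μF = 0.009490 F; V = 8.66 V.
E = 0.3559 J  (the unit combination reduces to kg·m²/s² = J)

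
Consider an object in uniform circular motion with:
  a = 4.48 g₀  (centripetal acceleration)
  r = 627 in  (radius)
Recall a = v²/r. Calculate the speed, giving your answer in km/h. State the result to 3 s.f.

Rearranging a = v²/r for v: v = √(a·r).
a = 4.48 g₀ = 43.93 m/s²; r = 627 in = 15.93 m.
v = 26.45 m/s
26.45 m/s × (1 km/h / 0.2778 m/s) = 95.23 km/h

95.2 km/h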